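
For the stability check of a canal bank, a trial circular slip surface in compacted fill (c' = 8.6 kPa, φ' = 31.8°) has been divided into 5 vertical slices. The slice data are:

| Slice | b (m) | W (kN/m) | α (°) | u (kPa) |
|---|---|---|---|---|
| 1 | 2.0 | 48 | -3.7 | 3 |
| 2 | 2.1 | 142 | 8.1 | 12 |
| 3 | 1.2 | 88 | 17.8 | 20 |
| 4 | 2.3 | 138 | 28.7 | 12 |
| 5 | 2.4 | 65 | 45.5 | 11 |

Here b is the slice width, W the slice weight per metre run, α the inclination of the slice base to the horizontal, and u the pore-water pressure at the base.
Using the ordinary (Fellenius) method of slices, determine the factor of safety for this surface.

FS = 1.87

Ordinary method of slices: FS = Σ[c'·Δl_i + (W_i cosα_i − u_i·Δl_i)·tanφ'] / Σ W_i sinα_i, with Δl_i = b_i / cosα_i.
Slice 1: Δl = 2.0/cos(-3.7°) = 2.004 m; N'_1 = 48·cos(-3.7°) − 3·2.004 = 41.9; c'Δl = 17.24; W sinα = -3.1
Slice 2: Δl = 2.1/cos8.1° = 2.121 m; N'_2 = 142·cos8.1° − 12·2.121 = 115.1; c'Δl = 18.24; W sinα = 20.0
Slice 3: Δl = 1.2/cos17.8° = 1.260 m; N'_3 = 88·cos17.8° − 20·1.260 = 58.6; c'Δl = 10.84; W sinα = 26.9
Slice 4: Δl = 2.3/cos28.7° = 2.622 m; N'_4 = 138·cos28.7° − 12·2.622 = 89.6; c'Δl = 22.55; W sinα = 66.3
Slice 5: Δl = 2.4/cos45.5° = 3.424 m; N'_5 = 65·cos45.5° − 11·3.424 = 7.9; c'Δl = 29.45; W sinα = 46.4
Σc'Δl = 98.3 kN/m; ΣN' = 313.1 kN/m; ΣW sinα = 156.4 kN/m
Resisting = 98.3 + 313.1·tan31.8° = 98.3 + 194.1 = 292.4 kN/m
FS = 292.4 / 156.4 = 1.869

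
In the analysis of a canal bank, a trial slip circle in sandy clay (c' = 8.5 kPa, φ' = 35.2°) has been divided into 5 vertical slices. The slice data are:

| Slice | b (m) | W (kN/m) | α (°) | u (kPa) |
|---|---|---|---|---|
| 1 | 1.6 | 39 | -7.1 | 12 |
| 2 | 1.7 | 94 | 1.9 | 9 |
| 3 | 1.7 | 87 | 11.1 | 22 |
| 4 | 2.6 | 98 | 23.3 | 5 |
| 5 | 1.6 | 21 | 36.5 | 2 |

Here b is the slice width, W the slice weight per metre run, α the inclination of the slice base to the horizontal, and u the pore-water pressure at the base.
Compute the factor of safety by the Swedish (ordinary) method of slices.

Ordinary method of slices: FS = Σ[c'·Δl_i + (W_i cosα_i − u_i·Δl_i)·tanφ'] / Σ W_i sinα_i, with Δl_i = b_i / cosα_i.
Slice 1: Δl = 1.6/cos(-7.1°) = 1.612 m; N'_1 = 39·cos(-7.1°) − 12·1.612 = 19.4; c'Δl = 13.71; W sinα = -4.8
Slice 2: Δl = 1.7/cos1.9° = 1.701 m; N'_2 = 94·cos1.9° − 9·1.701 = 78.6; c'Δl = 14.46; W sinα = 3.1
Slice 3: Δl = 1.7/cos11.1° = 1.732 m; N'_3 = 87·cos11.1° − 22·1.732 = 47.3; c'Δl = 14.73; W sinα = 16.7
Slice 4: Δl = 2.6/cos23.3° = 2.831 m; N'_4 = 98·cos23.3° − 5·2.831 = 75.9; c'Δl = 24.06; W sinα = 38.8
Slice 5: Δl = 1.6/cos36.5° = 1.990 m; N'_5 = 21·cos36.5° − 2·1.990 = 12.9; c'Δl = 16.92; W sinα = 12.5
Σc'Δl = 83.9 kN/m; ΣN' = 234.0 kN/m; ΣW sinα = 66.3 kN/m
Resisting = 83.9 + 234.0·tan35.2° = 83.9 + 165.1 = 248.9 kN/m
FS = 248.9 / 66.3 = 3.755

FS = 3.75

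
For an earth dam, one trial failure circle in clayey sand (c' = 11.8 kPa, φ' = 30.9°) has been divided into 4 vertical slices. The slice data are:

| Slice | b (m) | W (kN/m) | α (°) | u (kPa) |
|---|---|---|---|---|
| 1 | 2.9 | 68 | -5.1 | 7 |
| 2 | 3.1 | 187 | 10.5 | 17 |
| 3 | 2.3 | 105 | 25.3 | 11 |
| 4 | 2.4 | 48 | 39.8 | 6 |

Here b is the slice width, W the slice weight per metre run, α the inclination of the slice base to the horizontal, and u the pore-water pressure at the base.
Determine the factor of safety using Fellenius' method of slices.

FS = 2.85

Ordinary method of slices: FS = Σ[c'·Δl_i + (W_i cosα_i − u_i·Δl_i)·tanφ'] / Σ W_i sinα_i, with Δl_i = b_i / cosα_i.
Slice 1: Δl = 2.9/cos(-5.1°) = 2.912 m; N'_1 = 68·cos(-5.1°) − 7·2.912 = 47.4; c'Δl = 34.36; W sinα = -6.0
Slice 2: Δl = 3.1/cos10.5° = 3.153 m; N'_2 = 187·cos10.5° − 17·3.153 = 130.3; c'Δl = 37.20; W sinα = 34.1
Slice 3: Δl = 2.3/cos25.3° = 2.544 m; N'_3 = 105·cos25.3° − 11·2.544 = 66.9; c'Δl = 30.02; W sinα = 44.9
Slice 4: Δl = 2.4/cos39.8° = 3.124 m; N'_4 = 48·cos39.8° − 6·3.124 = 18.1; c'Δl = 36.86; W sinα = 30.7
Σc'Δl = 138.4 kN/m; ΣN' = 262.7 kN/m; ΣW sinα = 103.6 kN/m
Resisting = 138.4 + 262.7·tan30.9° = 138.4 + 157.2 = 295.7 kN/m
FS = 295.7 / 103.6 = 2.853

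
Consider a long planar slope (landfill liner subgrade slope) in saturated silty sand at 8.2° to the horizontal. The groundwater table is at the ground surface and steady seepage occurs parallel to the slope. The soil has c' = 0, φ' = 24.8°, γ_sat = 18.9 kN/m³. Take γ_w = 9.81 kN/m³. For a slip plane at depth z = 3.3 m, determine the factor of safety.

With seepage parallel to the slope and the water table at the surface, the effective normal stress on the slip plane uses the buoyant unit weight γ' = γ_sat − γ_w while the driving shear stress uses γ_sat:
FS = [c' + γ' z cos²β tanφ'] / [γ_sat z sinβ cosβ]
(For c' = 0 this reduces to FS = (γ'/γ_sat)·tanφ'/tanβ.)
γ' = 18.9 − 9.81 = 9.09 kN/m³
Numerator = 0.0 + 9.09·3.3·cos²8.2°·tan24.8° = 0.0 + 9.09·3.3·0.9797·0.4621 = 13.579 kPa
Denominator = 18.9·3.3·sin8.2°·cos8.2° = 18.9·3.3·0.1426·0.9898 = 8.805 kPa
FS = 13.579 / 8.805 = 1.542

FS = 1.54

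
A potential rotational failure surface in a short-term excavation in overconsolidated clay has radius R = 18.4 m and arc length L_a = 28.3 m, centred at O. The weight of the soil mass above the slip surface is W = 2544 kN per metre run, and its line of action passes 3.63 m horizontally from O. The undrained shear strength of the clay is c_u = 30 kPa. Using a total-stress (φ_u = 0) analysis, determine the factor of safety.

FS = 1.69

Taking moments about the centre O, the resisting moment is provided by the undrained shear strength acting along the arc:
M_R = c_u·L_a·R = 30·28.30·18.4 = 15621.6 kN·m/m
M_D = W·d = 2544·3.63 = 9234.7 kN·m/m
FS = M_R / M_D = 15621.6 / 9234.7 = 1.692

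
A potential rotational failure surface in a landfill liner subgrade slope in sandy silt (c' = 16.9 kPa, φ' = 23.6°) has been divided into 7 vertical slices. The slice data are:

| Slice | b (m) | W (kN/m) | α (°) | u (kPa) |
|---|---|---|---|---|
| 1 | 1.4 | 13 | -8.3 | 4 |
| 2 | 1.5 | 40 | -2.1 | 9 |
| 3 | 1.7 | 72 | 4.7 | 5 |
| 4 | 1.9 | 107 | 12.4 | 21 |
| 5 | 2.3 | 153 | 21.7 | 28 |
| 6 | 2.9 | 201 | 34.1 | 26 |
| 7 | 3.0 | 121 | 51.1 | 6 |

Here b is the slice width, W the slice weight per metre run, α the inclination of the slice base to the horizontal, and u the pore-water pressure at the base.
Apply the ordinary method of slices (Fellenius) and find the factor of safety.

Ordinary method of slices: FS = Σ[c'·Δl_i + (W_i cosα_i − u_i·Δl_i)·tanφ'] / Σ W_i sinα_i, with Δl_i = b_i / cosα_i.
Slice 1: Δl = 1.4/cos(-8.3°) = 1.415 m; N'_1 = 13·cos(-8.3°) − 4·1.415 = 7.2; c'Δl = 23.91; W sinα = -1.9
Slice 2: Δl = 1.5/cos(-2.1°) = 1.501 m; N'_2 = 40·cos(-2.1°) − 9·1.501 = 26.5; c'Δl = 25.37; W sinα = -1.5
Slice 3: Δl = 1.7/cos4.7° = 1.706 m; N'_3 = 72·cos4.7° − 5·1.706 = 63.2; c'Δl = 28.83; W sinα = 5.9
Slice 4: Δl = 1.9/cos12.4° = 1.945 m; N'_4 = 107·cos12.4° − 21·1.945 = 63.7; c'Δl = 32.88; W sinα = 23.0
Slice 5: Δl = 2.3/cos21.7° = 2.475 m; N'_5 = 153·cos21.7° − 28·2.475 = 72.8; c'Δl = 41.83; W sinα = 56.6
Slice 6: Δl = 2.9/cos34.1° = 3.502 m; N'_6 = 201·cos34.1° − 26·3.502 = 75.4; c'Δl = 59.19; W sinα = 112.7
Slice 7: Δl = 3.0/cos51.1° = 4.777 m; N'_7 = 121·cos51.1° − 6·4.777 = 47.3; c'Δl = 80.74; W sinα = 94.2
Σc'Δl = 292.7 kN/m; ΣN' = 356.1 kN/m; ΣW sinα = 289.0 kN/m
Resisting = 292.7 + 356.1·tan23.6° = 292.7 + 155.6 = 448.3 kN/m
FS = 448.3 / 289.0 = 1.551

FS = 1.55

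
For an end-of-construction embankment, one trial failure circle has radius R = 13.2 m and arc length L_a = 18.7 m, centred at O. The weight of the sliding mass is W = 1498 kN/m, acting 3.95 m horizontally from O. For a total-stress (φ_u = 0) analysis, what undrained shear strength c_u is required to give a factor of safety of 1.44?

FS = c_u·L_a·R / (W·d), so c_u = FS·W·d / (L_a·R).
c_u = 1.44·1498·3.95 / (18.70·13.2) = 8520.6 / 246.84 = 34.52 kPa

c_u = 34.5 kPa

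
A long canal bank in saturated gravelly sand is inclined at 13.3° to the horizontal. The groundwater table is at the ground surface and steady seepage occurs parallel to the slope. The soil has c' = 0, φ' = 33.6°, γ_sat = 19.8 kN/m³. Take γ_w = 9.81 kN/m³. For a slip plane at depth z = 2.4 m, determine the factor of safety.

FS = 1.42

With seepage parallel to the slope and the water table at the surface, the effective normal stress on the slip plane uses the buoyant unit weight γ' = γ_sat − γ_w while the driving shear stress uses γ_sat:
FS = [c' + γ' z cos²β tanφ'] / [γ_sat z sinβ cosβ]
(For c' = 0 this reduces to FS = (γ'/γ_sat)·tanφ'/tanβ.)
γ' = 19.8 − 9.81 = 9.99 kN/m³
Numerator = 0.0 + 9.99·2.4·cos²13.3°·tan33.6° = 0.0 + 9.99·2.4·0.9471·0.6644 = 15.087 kPa
Denominator = 19.8·2.4·sin13.3°·cos13.3° = 19.8·2.4·0.2300·0.9732 = 10.639 kPa
FS = 15.087 / 10.639 = 1.418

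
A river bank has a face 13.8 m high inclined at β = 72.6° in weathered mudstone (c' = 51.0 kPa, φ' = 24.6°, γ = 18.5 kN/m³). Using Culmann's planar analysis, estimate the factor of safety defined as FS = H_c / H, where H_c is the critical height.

FS = 2.10

H_c = (4c'/γ) · sinβ cosφ' / [1 − cos(β − φ')]
    = (4·51.0/18.5) · sin72.6°·cos24.6° / [1 − cos48.0°]
    = 11.027 · 0.8676 / 0.3309 = 28.92 m
FS = H_c / H = 28.92 / 13.8 = 2.095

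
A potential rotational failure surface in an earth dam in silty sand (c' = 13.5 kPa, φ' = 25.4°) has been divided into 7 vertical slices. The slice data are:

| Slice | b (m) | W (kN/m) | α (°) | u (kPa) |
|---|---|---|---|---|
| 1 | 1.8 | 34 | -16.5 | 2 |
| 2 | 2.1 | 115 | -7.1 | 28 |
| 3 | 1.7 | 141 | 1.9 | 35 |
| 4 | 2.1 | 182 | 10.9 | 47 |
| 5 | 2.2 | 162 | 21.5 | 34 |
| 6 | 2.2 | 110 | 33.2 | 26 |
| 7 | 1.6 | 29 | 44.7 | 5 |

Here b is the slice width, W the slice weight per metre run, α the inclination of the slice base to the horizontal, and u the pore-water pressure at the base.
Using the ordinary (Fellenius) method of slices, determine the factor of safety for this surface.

Ordinary method of slices: FS = Σ[c'·Δl_i + (W_i cosα_i − u_i·Δl_i)·tanφ'] / Σ W_i sinα_i, with Δl_i = b_i / cosα_i.
Slice 1: Δl = 1.8/cos(-16.5°) = 1.877 m; N'_1 = 34·cos(-16.5°) − 2·1.877 = 28.8; c'Δl = 25.34; W sinα = -9.7
Slice 2: Δl = 2.1/cos(-7.1°) = 2.116 m; N'_2 = 115·cos(-7.1°) − 28·2.116 = 54.9; c'Δl = 28.57; W sinα = -14.2
Slice 3: Δl = 1.7/cos1.9° = 1.701 m; N'_3 = 141·cos1.9° − 35·1.701 = 81.4; c'Δl = 22.96; W sinα = 4.7
Slice 4: Δl = 2.1/cos10.9° = 2.139 m; N'_4 = 182·cos10.9° − 47·2.139 = 78.2; c'Δl = 28.87; W sinα = 34.4
Slice 5: Δl = 2.2/cos21.5° = 2.365 m; N'_5 = 162·cos21.5° − 34·2.365 = 70.3; c'Δl = 31.92; W sinα = 59.4
Slice 6: Δl = 2.2/cos33.2° = 2.629 m; N'_6 = 110·cos33.2° − 26·2.629 = 23.7; c'Δl = 35.49; W sinα = 60.2
Slice 7: Δl = 1.6/cos44.7° = 2.251 m; N'_7 = 29·cos44.7° − 5·2.251 = 9.4; c'Δl = 30.39; W sinα = 20.4
Σc'Δl = 203.5 kN/m; ΣN' = 346.7 kN/m; ΣW sinα = 155.2 kN/m
Resisting = 203.5 + 346.7·tan25.4° = 203.5 + 164.6 = 368.2 kN/m
FS = 368.2 / 155.2 = 2.372

FS = 2.37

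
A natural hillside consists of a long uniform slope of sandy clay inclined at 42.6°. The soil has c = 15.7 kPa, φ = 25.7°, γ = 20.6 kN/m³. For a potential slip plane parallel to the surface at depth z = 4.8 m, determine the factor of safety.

For an infinite slope with a slip plane parallel to the surface (no pore pressure): FS = [c + γz cos²β tanφ] / [γz sinβ cosβ].
γz = 20.6·4.8 = 98.88 kN/m²
Numerator = 15.7 + 98.88·cos²42.6°·tan25.7° = 15.7 + 98.88·0.5418·0.4813 = 41.485 kPa
Denominator = 98.88·sin42.6°·cos42.6° = 98.88·0.6769·0.7361 = 49.267 kPa
FS = 41.485 / 49.267 = 0.842

FS = 0.84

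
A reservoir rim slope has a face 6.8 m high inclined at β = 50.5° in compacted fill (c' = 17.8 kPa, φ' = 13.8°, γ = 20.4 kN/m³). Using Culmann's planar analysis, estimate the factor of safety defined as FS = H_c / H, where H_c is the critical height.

FS = 1.94

H_c = (4c'/γ) · sinβ cosφ' / [1 − cos(β − φ')]
    = (4·17.8/20.4) · sin50.5°·cos13.8° / [1 − cos36.7°]
    = 3.490 · 0.7494 / 0.1982 = 13.19 m
FS = H_c / H = 13.19 / 6.8 = 1.940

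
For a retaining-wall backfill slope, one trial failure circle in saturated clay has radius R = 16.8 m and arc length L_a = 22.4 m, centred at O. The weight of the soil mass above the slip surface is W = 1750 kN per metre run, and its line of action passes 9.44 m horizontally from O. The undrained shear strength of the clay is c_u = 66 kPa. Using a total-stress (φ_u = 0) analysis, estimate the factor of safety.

Taking moments about the centre O, the resisting moment is provided by the undrained shear strength acting along the arc:
M_R = c_u·L_a·R = 66·22.40·16.8 = 24837.1 kN·m/m
M_D = W·d = 1750·9.44 = 16520.0 kN·m/m
FS = M_R / M_D = 24837.1 / 16520.0 = 1.503

FS = 1.50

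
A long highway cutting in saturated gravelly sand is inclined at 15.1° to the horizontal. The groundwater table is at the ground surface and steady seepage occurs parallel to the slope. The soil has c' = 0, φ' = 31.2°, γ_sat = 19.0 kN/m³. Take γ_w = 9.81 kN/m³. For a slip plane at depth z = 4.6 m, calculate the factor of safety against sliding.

FS = 1.09

With seepage parallel to the slope and the water table at the surface, the effective normal stress on the slip plane uses the buoyant unit weight γ' = γ_sat − γ_w while the driving shear stress uses γ_sat:
FS = [c' + γ' z cos²β tanφ'] / [γ_sat z sinβ cosβ]
(For c' = 0 this reduces to FS = (γ'/γ_sat)·tanφ'/tanβ.)
γ' = 19.0 − 9.81 = 9.19 kN/m³
Numerator = 0.0 + 9.19·4.6·cos²15.1°·tan31.2° = 0.0 + 9.19·4.6·0.9321·0.6056 = 23.865 kPa
Denominator = 19.0·4.6·sin15.1°·cos15.1° = 19.0·4.6·0.2605·0.9655 = 21.982 kPa
FS = 23.865 / 21.982 = 1.086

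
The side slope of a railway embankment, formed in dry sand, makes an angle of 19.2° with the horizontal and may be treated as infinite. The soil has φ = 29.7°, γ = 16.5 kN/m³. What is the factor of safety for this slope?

For a dry cohesionless infinite slope the factor of safety is FS = tanφ / tanβ.
FS = tan29.7° / tan19.2° = 0.5704 / 0.3482 = 1.638

FS = 1.64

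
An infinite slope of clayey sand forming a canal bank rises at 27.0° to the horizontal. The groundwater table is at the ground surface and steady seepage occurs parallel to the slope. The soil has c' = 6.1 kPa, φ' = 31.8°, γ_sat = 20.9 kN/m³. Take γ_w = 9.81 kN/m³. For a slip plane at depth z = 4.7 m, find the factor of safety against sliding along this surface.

FS = 0.80

With seepage parallel to the slope and the water table at the surface, the effective normal stress on the slip plane uses the buoyant unit weight γ' = γ_sat − γ_w while the driving shear stress uses γ_sat:
FS = [c' + γ' z cos²β tanφ'] / [γ_sat z sinβ cosβ]
γ' = 20.9 − 9.81 = 11.09 kN/m³
Numerator = 6.1 + 11.09·4.7·cos²27.0°·tan31.8° = 6.1 + 11.09·4.7·0.7939·0.6200 = 31.757 kPa
Denominator = 20.9·4.7·sin27.0°·cos27.0° = 20.9·4.7·0.4540·0.8910 = 39.735 kPa
FS = 31.757 / 39.735 = 0.799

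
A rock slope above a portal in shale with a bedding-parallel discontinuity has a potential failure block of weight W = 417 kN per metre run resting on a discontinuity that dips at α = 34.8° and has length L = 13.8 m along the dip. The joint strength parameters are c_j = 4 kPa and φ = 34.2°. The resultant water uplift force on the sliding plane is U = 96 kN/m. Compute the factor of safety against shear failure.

Resolving the block weight along and normal to the plane and applying the Mohr–Coulomb strength on the joint:
N' = W cosα − U = 417·cos34.8° − 96 = 246.4 kN/m
Driving force T = W sinα = 417·sin34.8° = 238.0 kN/m
Resisting force R = c_j·L + N'·tanφ = 4·13.8 + 246.4·tan34.2° = 55.2 + 167.5 = 222.7 kN/m
FS = R / T = 222.7 / 238.0 = 0.936

FS = 0.94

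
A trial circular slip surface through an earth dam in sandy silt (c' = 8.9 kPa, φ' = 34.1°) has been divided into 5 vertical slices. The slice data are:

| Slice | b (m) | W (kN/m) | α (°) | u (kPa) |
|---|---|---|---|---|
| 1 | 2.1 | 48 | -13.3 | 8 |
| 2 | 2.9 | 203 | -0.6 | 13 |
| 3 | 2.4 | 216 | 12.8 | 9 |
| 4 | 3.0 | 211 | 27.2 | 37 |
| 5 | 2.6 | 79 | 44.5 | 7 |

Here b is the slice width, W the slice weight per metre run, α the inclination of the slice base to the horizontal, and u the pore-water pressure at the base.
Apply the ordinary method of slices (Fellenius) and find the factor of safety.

Ordinary method of slices: FS = Σ[c'·Δl_i + (W_i cosα_i − u_i·Δl_i)·tanφ'] / Σ W_i sinα_i, with Δl_i = b_i / cosα_i.
Slice 1: Δl = 2.1/cos(-13.3°) = 2.158 m; N'_1 = 48·cos(-13.3°) − 8·2.158 = 29.4; c'Δl = 19.21; W sinα = -11.0
Slice 2: Δl = 2.9/cos(-0.6°) = 2.900 m; N'_2 = 203·cos(-0.6°) − 13·2.900 = 165.3; c'Δl = 25.81; W sinα = -2.1
Slice 3: Δl = 2.4/cos12.8° = 2.461 m; N'_3 = 216·cos12.8° − 9·2.461 = 188.5; c'Δl = 21.90; W sinα = 47.9
Slice 4: Δl = 3.0/cos27.2° = 3.373 m; N'_4 = 211·cos27.2° − 37·3.373 = 62.9; c'Δl = 30.02; W sinα = 96.4
Slice 5: Δl = 2.6/cos44.5° = 3.645 m; N'_5 = 79·cos44.5° − 7·3.645 = 30.8; c'Δl = 32.44; W sinα = 55.4
Σc'Δl = 129.4 kN/m; ΣN' = 476.9 kN/m; ΣW sinα = 186.5 kN/m
Resisting = 129.4 + 476.9·tan34.1° = 129.4 + 322.9 = 452.3 kN/m
FS = 452.3 / 186.5 = 2.425

FS = 2.43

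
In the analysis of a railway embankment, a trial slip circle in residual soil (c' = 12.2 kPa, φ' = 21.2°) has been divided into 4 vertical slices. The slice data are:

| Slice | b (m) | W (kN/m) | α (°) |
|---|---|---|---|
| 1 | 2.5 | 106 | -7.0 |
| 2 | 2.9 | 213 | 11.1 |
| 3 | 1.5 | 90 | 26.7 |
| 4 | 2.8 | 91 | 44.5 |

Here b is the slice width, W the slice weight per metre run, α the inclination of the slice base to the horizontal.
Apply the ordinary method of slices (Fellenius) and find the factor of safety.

FS = 2.37

Ordinary method of slices: FS = Σ[c'·Δl_i + (W_i cosα_i)·tanφ'] / Σ W_i sinα_i, with Δl_i = b_i / cosα_i.
Slice 1: Δl = 2.5/cos(-7.0°) = 2.519 m; N'_1 = 106·cos(-7.0°) = 105.2; c'Δl = 30.73; W sinα = -12.9
Slice 2: Δl = 2.9/cos11.1° = 2.955 m; N'_2 = 213·cos11.1° = 209.0; c'Δl = 36.05; W sinα = 41.0
Slice 3: Δl = 1.5/cos26.7° = 1.679 m; N'_3 = 90·cos26.7° = 80.4; c'Δl = 20.48; W sinα = 40.4
Slice 4: Δl = 2.8/cos44.5° = 3.926 m; N'_4 = 91·cos44.5° = 64.9; c'Δl = 47.89; W sinα = 63.8
Σc'Δl = 135.2 kN/m; ΣN' = 459.5 kN/m; ΣW sinα = 132.3 kN/m
Resisting = 135.2 + 459.5·tan21.2° = 135.2 + 178.2 = 313.4 kN/m
FS = 313.4 / 132.3 = 2.369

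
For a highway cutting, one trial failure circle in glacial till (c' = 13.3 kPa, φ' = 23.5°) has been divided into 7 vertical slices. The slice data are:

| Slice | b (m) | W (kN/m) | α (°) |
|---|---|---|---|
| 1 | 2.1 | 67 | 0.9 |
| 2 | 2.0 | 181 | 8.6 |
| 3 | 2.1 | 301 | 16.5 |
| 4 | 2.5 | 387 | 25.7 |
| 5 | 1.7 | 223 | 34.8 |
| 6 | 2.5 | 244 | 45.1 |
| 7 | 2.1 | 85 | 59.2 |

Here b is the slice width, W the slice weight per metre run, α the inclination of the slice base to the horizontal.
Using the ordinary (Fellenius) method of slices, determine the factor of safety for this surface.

Ordinary method of slices: FS = Σ[c'·Δl_i + (W_i cosα_i)·tanφ'] / Σ W_i sinα_i, with Δl_i = b_i / cosα_i.
Slice 1: Δl = 2.1/cos0.9° = 2.100 m; N'_1 = 67·cos0.9° = 67.0; c'Δl = 27.93; W sinα = 1.1
Slice 2: Δl = 2.0/cos8.6° = 2.023 m; N'_2 = 181·cos8.6° = 179.0; c'Δl = 26.90; W sinα = 27.1
Slice 3: Δl = 2.1/cos16.5° = 2.190 m; N'_3 = 301·cos16.5° = 288.6; c'Δl = 29.13; W sinα = 85.5
Slice 4: Δl = 2.5/cos25.7° = 2.774 m; N'_4 = 387·cos25.7° = 348.7; c'Δl = 36.90; W sinα = 167.8
Slice 5: Δl = 1.7/cos34.8° = 2.070 m; N'_5 = 223·cos34.8° = 183.1; c'Δl = 27.53; W sinα = 127.3
Slice 6: Δl = 2.5/cos45.1° = 3.542 m; N'_6 = 244·cos45.1° = 172.2; c'Δl = 47.10; W sinα = 172.8
Slice 7: Δl = 2.1/cos59.2° = 4.101 m; N'_7 = 85·cos59.2° = 43.5; c'Δl = 54.55; W sinα = 73.0
Σc'Δl = 250.1 kN/m; ΣN' = 1282.2 kN/m; ΣW sinα = 654.5 kN/m
Resisting = 250.1 + 1282.2·tan23.5° = 250.1 + 557.5 = 807.5 kN/m
FS = 807.5 / 654.5 = 1.234

FS = 1.23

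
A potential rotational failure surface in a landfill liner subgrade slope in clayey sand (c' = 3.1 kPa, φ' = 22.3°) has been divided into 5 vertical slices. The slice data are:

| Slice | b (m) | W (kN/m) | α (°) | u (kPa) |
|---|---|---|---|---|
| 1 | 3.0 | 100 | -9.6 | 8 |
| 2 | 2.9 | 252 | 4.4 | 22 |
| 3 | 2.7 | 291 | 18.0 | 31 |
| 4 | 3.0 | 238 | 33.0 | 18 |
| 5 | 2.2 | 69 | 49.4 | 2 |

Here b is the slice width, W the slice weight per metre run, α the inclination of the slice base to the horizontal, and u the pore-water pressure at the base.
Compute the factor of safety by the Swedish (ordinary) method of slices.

FS = 1.11

Ordinary method of slices: FS = Σ[c'·Δl_i + (W_i cosα_i − u_i·Δl_i)·tanφ'] / Σ W_i sinα_i, with Δl_i = b_i / cosα_i.
Slice 1: Δl = 3.0/cos(-9.6°) = 3.043 m; N'_1 = 100·cos(-9.6°) − 8·3.043 = 74.3; c'Δl = 9.43; W sinα = -16.7
Slice 2: Δl = 2.9/cos4.4° = 2.909 m; N'_2 = 252·cos4.4° − 22·2.909 = 187.3; c'Δl = 9.02; W sinα = 19.3
Slice 3: Δl = 2.7/cos18.0° = 2.839 m; N'_3 = 291·cos18.0° − 31·2.839 = 188.8; c'Δl = 8.80; W sinα = 89.9
Slice 4: Δl = 3.0/cos33.0° = 3.577 m; N'_4 = 238·cos33.0° − 18·3.577 = 135.2; c'Δl = 11.09; W sinα = 129.6
Slice 5: Δl = 2.2/cos49.4° = 3.381 m; N'_5 = 69·cos49.4° − 2·3.381 = 38.1; c'Δl = 10.48; W sinα = 52.4
Σc'Δl = 48.8 kN/m; ΣN' = 623.6 kN/m; ΣW sinα = 274.6 kN/m
Resisting = 48.8 + 623.6·tan22.3° = 48.8 + 255.8 = 304.6 kN/m
FS = 304.6 / 274.6 = 1.109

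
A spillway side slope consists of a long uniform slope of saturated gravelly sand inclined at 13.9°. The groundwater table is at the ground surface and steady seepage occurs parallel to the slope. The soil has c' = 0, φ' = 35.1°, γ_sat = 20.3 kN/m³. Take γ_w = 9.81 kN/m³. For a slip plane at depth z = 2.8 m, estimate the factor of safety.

FS = 1.47

With seepage parallel to the slope and the water table at the surface, the effective normal stress on the slip plane uses the buoyant unit weight γ' = γ_sat − γ_w while the driving shear stress uses γ_sat:
FS = [c' + γ' z cos²β tanφ'] / [γ_sat z sinβ cosβ]
(For c' = 0 this reduces to FS = (γ'/γ_sat)·tanφ'/tanβ.)
γ' = 20.3 − 9.81 = 10.49 kN/m³
Numerator = 0.0 + 10.49·2.8·cos²13.9°·tan35.1° = 0.0 + 10.49·2.8·0.9423·0.7028 = 19.452 kPa
Denominator = 20.3·2.8·sin13.9°·cos13.9° = 20.3·2.8·0.2402·0.9707 = 13.255 kPa
FS = 19.452 / 13.255 = 1.468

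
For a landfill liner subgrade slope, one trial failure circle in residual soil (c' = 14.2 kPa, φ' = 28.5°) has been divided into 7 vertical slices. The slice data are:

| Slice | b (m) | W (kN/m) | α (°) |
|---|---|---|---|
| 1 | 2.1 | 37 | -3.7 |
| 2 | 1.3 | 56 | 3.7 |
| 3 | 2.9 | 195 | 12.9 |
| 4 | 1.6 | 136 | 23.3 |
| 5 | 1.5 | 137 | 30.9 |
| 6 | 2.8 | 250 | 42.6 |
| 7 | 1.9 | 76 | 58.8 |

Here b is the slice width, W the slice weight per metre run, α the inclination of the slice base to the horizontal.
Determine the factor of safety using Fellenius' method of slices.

FS = 1.62

Ordinary method of slices: FS = Σ[c'·Δl_i + (W_i cosα_i)·tanφ'] / Σ W_i sinα_i, with Δl_i = b_i / cosα_i.
Slice 1: Δl = 2.1/cos(-3.7°) = 2.104 m; N'_1 = 37·cos(-3.7°) = 36.9; c'Δl = 29.88; W sinα = -2.4
Slice 2: Δl = 1.3/cos3.7° = 1.303 m; N'_2 = 56·cos3.7° = 55.9; c'Δl = 18.50; W sinα = 3.6
Slice 3: Δl = 2.9/cos12.9° = 2.975 m; N'_3 = 195·cos12.9° = 190.1; c'Δl = 42.25; W sinα = 43.5
Slice 4: Δl = 1.6/cos23.3° = 1.742 m; N'_4 = 136·cos23.3° = 124.9; c'Δl = 24.74; W sinα = 53.8
Slice 5: Δl = 1.5/cos30.9° = 1.748 m; N'_5 = 137·cos30.9° = 117.6; c'Δl = 24.82; W sinα = 70.4
Slice 6: Δl = 2.8/cos42.6° = 3.804 m; N'_6 = 250·cos42.6° = 184.0; c'Δl = 54.01; W sinα = 169.2
Slice 7: Δl = 1.9/cos58.8° = 3.668 m; N'_7 = 76·cos58.8° = 39.4; c'Δl = 52.08; W sinα = 65.0
Σc'Δl = 246.3 kN/m; ΣN' = 748.7 kN/m; ΣW sinα = 403.1 kN/m
Resisting = 246.3 + 748.7·tan28.5° = 246.3 + 406.5 = 652.8 kN/m
FS = 652.8 / 403.1 = 1.619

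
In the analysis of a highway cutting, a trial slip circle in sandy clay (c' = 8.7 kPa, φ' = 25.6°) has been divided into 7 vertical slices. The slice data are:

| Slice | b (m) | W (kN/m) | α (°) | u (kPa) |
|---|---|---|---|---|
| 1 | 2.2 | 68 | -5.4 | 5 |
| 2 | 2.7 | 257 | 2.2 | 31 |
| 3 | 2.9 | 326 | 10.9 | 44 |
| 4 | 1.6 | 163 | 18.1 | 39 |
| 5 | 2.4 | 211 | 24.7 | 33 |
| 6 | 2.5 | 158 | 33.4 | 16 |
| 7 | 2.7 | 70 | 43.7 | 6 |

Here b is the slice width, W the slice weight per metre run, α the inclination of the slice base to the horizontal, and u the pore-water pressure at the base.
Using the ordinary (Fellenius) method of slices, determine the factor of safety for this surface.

FS = 1.51

Ordinary method of slices: FS = Σ[c'·Δl_i + (W_i cosα_i − u_i·Δl_i)·tanφ'] / Σ W_i sinα_i, with Δl_i = b_i / cosα_i.
Slice 1: Δl = 2.2/cos(-5.4°) = 2.210 m; N'_1 = 68·cos(-5.4°) − 5·2.210 = 56.6; c'Δl = 19.23; W sinα = -6.4
Slice 2: Δl = 2.7/cos2.2° = 2.702 m; N'_2 = 257·cos2.2° − 31·2.702 = 173.0; c'Δl = 23.51; W sinα = 9.9
Slice 3: Δl = 2.9/cos10.9° = 2.953 m; N'_3 = 326·cos10.9° − 44·2.953 = 190.2; c'Δl = 25.69; W sinα = 61.6
Slice 4: Δl = 1.6/cos18.1° = 1.683 m; N'_4 = 163·cos18.1° − 39·1.683 = 89.3; c'Δl = 14.64; W sinα = 50.6
Slice 5: Δl = 2.4/cos24.7° = 2.642 m; N'_5 = 211·cos24.7° − 33·2.642 = 104.5; c'Δl = 22.98; W sinα = 88.2
Slice 6: Δl = 2.5/cos33.4° = 2.995 m; N'_6 = 158·cos33.4° − 16·2.995 = 84.0; c'Δl = 26.05; W sinα = 87.0
Slice 7: Δl = 2.7/cos43.7° = 3.735 m; N'_7 = 70·cos43.7° − 6·3.735 = 28.2; c'Δl = 32.49; W sinα = 48.4
Σc'Δl = 164.6 kN/m; ΣN' = 725.9 kN/m; ΣW sinα = 339.3 kN/m
Resisting = 164.6 + 725.9·tan25.6° = 164.6 + 347.8 = 512.4 kN/m
FS = 512.4 / 339.3 = 1.510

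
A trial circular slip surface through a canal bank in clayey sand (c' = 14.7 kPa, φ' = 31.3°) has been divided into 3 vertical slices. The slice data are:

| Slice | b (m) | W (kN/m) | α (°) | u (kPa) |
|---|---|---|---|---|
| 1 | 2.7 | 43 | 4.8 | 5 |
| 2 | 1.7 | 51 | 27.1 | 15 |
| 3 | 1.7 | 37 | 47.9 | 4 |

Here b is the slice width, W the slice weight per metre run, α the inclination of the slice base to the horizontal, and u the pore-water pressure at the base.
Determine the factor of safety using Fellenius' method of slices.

FS = 2.62

Ordinary method of slices: FS = Σ[c'·Δl_i + (W_i cosα_i − u_i·Δl_i)·tanφ'] / Σ W_i sinα_i, with Δl_i = b_i / cosα_i.
Slice 1: Δl = 2.7/cos4.8° = 2.710 m; N'_1 = 43·cos4.8° − 5·2.710 = 29.3; c'Δl = 39.83; W sinα = 3.6
Slice 2: Δl = 1.7/cos27.1° = 1.910 m; N'_2 = 51·cos27.1° − 15·1.910 = 16.8; c'Δl = 28.07; W sinα = 23.2
Slice 3: Δl = 1.7/cos47.9° = 2.536 m; N'_3 = 37·cos47.9° − 4·2.536 = 14.7; c'Δl = 37.27; W sinα = 27.5
Σc'Δl = 105.2 kN/m; ΣN' = 60.7 kN/m; ΣW sinα = 54.3 kN/m
Resisting = 105.2 + 60.7·tan31.3° = 105.2 + 36.9 = 142.1 kN/m
FS = 142.1 / 54.3 = 2.618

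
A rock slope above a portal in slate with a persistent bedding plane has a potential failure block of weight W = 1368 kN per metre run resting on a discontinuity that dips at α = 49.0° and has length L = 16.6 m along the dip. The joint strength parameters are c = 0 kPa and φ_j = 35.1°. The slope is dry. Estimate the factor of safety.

FS = 0.61

Resolving the block weight along and normal to the plane and applying the Mohr–Coulomb strength on the joint:
N' = W cosα = 1368·cos49.0° = 897.5 kN/m
Driving force T = W sinα = 1368·sin49.0° = 1032.4 kN/m
Resisting force R = c·L + N'·tanφ_j = 0·16.6 + 897.5·tan35.1° = 0.0 + 630.8 = 630.8 kN/m
FS = R / T = 630.8 / 1032.4 = 0.611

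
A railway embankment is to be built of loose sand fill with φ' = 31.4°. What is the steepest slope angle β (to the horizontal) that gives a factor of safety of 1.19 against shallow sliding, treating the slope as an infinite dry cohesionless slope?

For an infinite dry cohesionless slope FS = tanφ'/tanβ, so tanβ = tanφ' / FS.
tanβ = tan31.4° / 1.19 = 0.6104 / 1.19 = 0.5129
β = arctan(0.5129) = 27.16°

β = 27.2°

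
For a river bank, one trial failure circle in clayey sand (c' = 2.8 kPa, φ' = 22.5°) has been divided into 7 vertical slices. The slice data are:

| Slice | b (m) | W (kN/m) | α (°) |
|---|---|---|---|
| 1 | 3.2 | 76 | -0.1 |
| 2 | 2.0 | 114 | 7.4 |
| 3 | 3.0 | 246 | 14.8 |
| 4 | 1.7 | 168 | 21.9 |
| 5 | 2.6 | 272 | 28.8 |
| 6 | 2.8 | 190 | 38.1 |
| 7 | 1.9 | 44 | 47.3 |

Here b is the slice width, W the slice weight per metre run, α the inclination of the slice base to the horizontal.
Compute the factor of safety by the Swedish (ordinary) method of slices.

FS = 1.11

Ordinary method of slices: FS = Σ[c'·Δl_i + (W_i cosα_i)·tanφ'] / Σ W_i sinα_i, with Δl_i = b_i / cosα_i.
Slice 1: Δl = 3.2/cos(-0.1°) = 3.200 m; N'_1 = 76·cos(-0.1°) = 76.0; c'Δl = 8.96; W sinα = -0.1
Slice 2: Δl = 2.0/cos7.4° = 2.017 m; N'_2 = 114·cos7.4° = 113.1; c'Δl = 5.65; W sinα = 14.7
Slice 3: Δl = 3.0/cos14.8° = 3.103 m; N'_3 = 246·cos14.8° = 237.8; c'Δl = 8.69; W sinα = 62.8
Slice 4: Δl = 1.7/cos21.9° = 1.832 m; N'_4 = 168·cos21.9° = 155.9; c'Δl = 5.13; W sinα = 62.7
Slice 5: Δl = 2.6/cos28.8° = 2.967 m; N'_5 = 272·cos28.8° = 238.4; c'Δl = 8.31; W sinα = 131.0
Slice 6: Δl = 2.8/cos38.1° = 3.558 m; N'_6 = 190·cos38.1° = 149.5; c'Δl = 9.96; W sinα = 117.2
Slice 7: Δl = 1.9/cos47.3° = 2.802 m; N'_7 = 44·cos47.3° = 29.8; c'Δl = 7.84; W sinα = 32.3
Σc'Δl = 54.5 kN/m; ΣN' = 1000.5 kN/m; ΣW sinα = 420.7 kN/m
Resisting = 54.5 + 1000.5·tan22.5° = 54.5 + 414.4 = 469.0 kN/m
FS = 469.0 / 420.7 = 1.115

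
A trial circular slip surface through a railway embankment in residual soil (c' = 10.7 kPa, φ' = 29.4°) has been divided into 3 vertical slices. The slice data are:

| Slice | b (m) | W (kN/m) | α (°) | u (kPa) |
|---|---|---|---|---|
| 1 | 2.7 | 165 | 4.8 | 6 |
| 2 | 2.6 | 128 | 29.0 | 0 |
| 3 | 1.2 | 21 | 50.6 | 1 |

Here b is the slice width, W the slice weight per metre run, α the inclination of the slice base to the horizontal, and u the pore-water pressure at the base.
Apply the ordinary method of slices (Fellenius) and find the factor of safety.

Ordinary method of slices: FS = Σ[c'·Δl_i + (W_i cosα_i − u_i·Δl_i)·tanφ'] / Σ W_i sinα_i, with Δl_i = b_i / cosα_i.
Slice 1: Δl = 2.7/cos4.8° = 2.710 m; N'_1 = 165·cos4.8° − 6·2.710 = 148.2; c'Δl = 28.99; W sinα = 13.8
Slice 2: Δl = 2.6/cos29.0° = 2.973 m; N'_2 = 128·cos29.0° − 0·2.973 = 112.0; c'Δl = 31.81; W sinα = 62.1
Slice 3: Δl = 1.2/cos50.6° = 1.891 m; N'_3 = 21·cos50.6° − 1·1.891 = 11.4; c'Δl = 20.23; W sinα = 16.2
Σc'Δl = 81.0 kN/m; ΣN' = 271.6 kN/m; ΣW sinα = 92.1 kN/m
Resisting = 81.0 + 271.6·tan29.4° = 81.0 + 153.0 = 234.0 kN/m
FS = 234.0 / 92.1 = 2.541

FS = 2.54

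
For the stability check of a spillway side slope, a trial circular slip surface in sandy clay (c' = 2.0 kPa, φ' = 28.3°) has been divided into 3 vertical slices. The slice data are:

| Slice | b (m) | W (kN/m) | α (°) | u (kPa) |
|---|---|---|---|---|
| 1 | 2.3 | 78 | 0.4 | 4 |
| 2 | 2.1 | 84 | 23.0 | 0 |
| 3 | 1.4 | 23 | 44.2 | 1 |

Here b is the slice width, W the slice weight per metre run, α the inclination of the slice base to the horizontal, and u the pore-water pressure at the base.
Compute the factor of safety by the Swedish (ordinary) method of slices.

Ordinary method of slices: FS = Σ[c'·Δl_i + (W_i cosα_i − u_i·Δl_i)·tanφ'] / Σ W_i sinα_i, with Δl_i = b_i / cosα_i.
Slice 1: Δl = 2.3/cos0.4° = 2.300 m; N'_1 = 78·cos0.4° − 4·2.300 = 68.8; c'Δl = 4.60; W sinα = 0.5
Slice 2: Δl = 2.1/cos23.0° = 2.281 m; N'_2 = 84·cos23.0° − 0·2.281 = 77.3; c'Δl = 4.56; W sinα = 32.8
Slice 3: Δl = 1.4/cos44.2° = 1.953 m; N'_3 = 23·cos44.2° − 1·1.953 = 14.5; c'Δl = 3.91; W sinα = 16.0
Σc'Δl = 13.1 kN/m; ΣN' = 160.7 kN/m; ΣW sinα = 49.4 kN/m
Resisting = 13.1 + 160.7·tan28.3° = 13.1 + 86.5 = 99.6 kN/m
FS = 99.6 / 49.4 = 2.016

FS = 2.02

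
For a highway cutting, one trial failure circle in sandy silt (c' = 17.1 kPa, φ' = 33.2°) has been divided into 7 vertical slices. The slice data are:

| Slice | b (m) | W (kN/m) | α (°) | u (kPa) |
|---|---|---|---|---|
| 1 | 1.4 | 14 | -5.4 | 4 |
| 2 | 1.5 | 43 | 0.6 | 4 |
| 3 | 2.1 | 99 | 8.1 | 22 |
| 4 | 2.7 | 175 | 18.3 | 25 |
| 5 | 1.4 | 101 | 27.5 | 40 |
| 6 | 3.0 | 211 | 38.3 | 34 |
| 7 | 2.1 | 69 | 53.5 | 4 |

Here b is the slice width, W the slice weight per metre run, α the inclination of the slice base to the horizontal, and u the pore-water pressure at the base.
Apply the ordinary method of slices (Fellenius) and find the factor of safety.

FS = 1.57

Ordinary method of slices: FS = Σ[c'·Δl_i + (W_i cosα_i − u_i·Δl_i)·tanφ'] / Σ W_i sinα_i, with Δl_i = b_i / cosα_i.
Slice 1: Δl = 1.4/cos(-5.4°) = 1.406 m; N'_1 = 14·cos(-5.4°) − 4·1.406 = 8.3; c'Δl = 24.05; W sinα = -1.3
Slice 2: Δl = 1.5/cos0.6° = 1.500 m; N'_2 = 43·cos0.6° − 4·1.500 = 37.0; c'Δl = 25.65; W sinα = 0.5
Slice 3: Δl = 2.1/cos8.1° = 2.121 m; N'_3 = 99·cos8.1° − 22·2.121 = 51.3; c'Δl = 36.27; W sinα = 13.9
Slice 4: Δl = 2.7/cos18.3° = 2.844 m; N'_4 = 175·cos18.3° − 25·2.844 = 95.1; c'Δl = 48.63; W sinα = 54.9
Slice 5: Δl = 1.4/cos27.5° = 1.578 m; N'_5 = 101·cos27.5° − 40·1.578 = 26.5; c'Δl = 26.99; W sinα = 46.6
Slice 6: Δl = 3.0/cos38.3° = 3.823 m; N'_6 = 211·cos38.3° − 34·3.823 = 35.6; c'Δl = 65.37; W sinα = 130.8
Slice 7: Δl = 2.1/cos53.5° = 3.530 m; N'_7 = 69·cos53.5° − 4·3.530 = 26.9; c'Δl = 60.37; W sinα = 55.5
Σc'Δl = 287.3 kN/m; ΣN' = 280.7 kN/m; ΣW sinα = 300.9 kN/m
Resisting = 287.3 + 280.7·tan33.2° = 287.3 + 183.7 = 471.0 kN/m
FS = 471.0 / 300.9 = 1.565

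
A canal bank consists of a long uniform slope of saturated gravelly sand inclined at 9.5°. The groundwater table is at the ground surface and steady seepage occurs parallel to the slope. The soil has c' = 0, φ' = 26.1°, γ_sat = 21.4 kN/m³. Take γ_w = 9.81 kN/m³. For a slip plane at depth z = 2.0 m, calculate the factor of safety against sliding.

FS = 1.59

With seepage parallel to the slope and the water table at the surface, the effective normal stress on the slip plane uses the buoyant unit weight γ' = γ_sat − γ_w while the driving shear stress uses γ_sat:
FS = [c' + γ' z cos²β tanφ'] / [γ_sat z sinβ cosβ]
(For c' = 0 this reduces to FS = (γ'/γ_sat)·tanφ'/tanβ.)
γ' = 21.4 − 9.81 = 11.59 kN/m³
Numerator = 0.0 + 11.59·2.0·cos²9.5°·tan26.1° = 0.0 + 11.59·2.0·0.9728·0.4899 = 11.046 kPa
Denominator = 21.4·2.0·sin9.5°·cos9.5° = 21.4·2.0·0.1650·0.9863 = 6.967 kPa
FS = 11.046 / 6.967 = 1.585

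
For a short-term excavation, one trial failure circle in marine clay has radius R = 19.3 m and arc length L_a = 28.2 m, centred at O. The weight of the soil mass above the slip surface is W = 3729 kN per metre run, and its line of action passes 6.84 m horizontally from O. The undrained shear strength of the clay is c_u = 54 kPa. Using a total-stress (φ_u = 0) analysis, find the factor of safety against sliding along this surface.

Taking moments about the centre O, the resisting moment is provided by the undrained shear strength acting along the arc:
M_R = c_u·L_a·R = 54·28.20·19.3 = 29390.0 kN·m/m
M_D = W·d = 3729·6.84 = 25506.4 kN·m/m
FS = M_R / M_D = 29390.0 / 25506.4 = 1.152

FS = 1.15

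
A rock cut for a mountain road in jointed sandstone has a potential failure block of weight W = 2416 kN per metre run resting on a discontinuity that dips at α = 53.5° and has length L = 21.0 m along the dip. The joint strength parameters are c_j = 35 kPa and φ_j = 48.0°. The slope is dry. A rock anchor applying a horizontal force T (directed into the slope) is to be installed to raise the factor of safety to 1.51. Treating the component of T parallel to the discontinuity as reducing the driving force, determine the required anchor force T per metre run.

T = 336 kN/m

Resolving forces along and normal to the sliding plane, with the horizontal anchor force T adding T·sinα to the effective normal force and T·cosα acting up the plane against the driving force:
FS = [c_jL + (W cosα + T sinα) tanφ_j] / [W sinα − T cosα]
Without the anchor: N' = 1437.1 kN/m, driving T_d = 1942.1 kN/m, resisting R = 35·21.0 + 1437.1·tan48.0° = 2331.1 kN/m, FS = 1.20.
Setting FS = 1.51 and solving for T:
1.51·(1942.1 − T cos53.5°) = 2331.1 + T sin53.5°·tan48.0°
T·(sin53.5°·tan48.0° + 1.51·cos53.5°) = 1.51·1942.1 − 2331.1
T·(0.8039·1.1106 + 1.51·0.5948) = 2932.6 − 2331.1 = 601.5
T·1.7910 = 601.5
T = 335.9 kN/m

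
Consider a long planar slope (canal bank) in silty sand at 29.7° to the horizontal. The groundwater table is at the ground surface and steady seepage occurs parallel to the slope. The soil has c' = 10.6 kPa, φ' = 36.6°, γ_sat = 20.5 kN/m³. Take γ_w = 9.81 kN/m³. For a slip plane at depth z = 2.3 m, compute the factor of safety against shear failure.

With seepage parallel to the slope and the water table at the surface, the effective normal stress on the slip plane uses the buoyant unit weight γ' = γ_sat − γ_w while the driving shear stress uses γ_sat:
FS = [c' + γ' z cos²β tanφ'] / [γ_sat z sinβ cosβ]
γ' = 20.5 − 9.81 = 10.69 kN/m³
Numerator = 10.6 + 10.69·2.3·cos²29.7°·tan36.6° = 10.6 + 10.69·2.3·0.7545·0.7427 = 24.377 kPa
Denominator = 20.5·2.3·sin29.7°·cos29.7° = 20.5·2.3·0.4955·0.8686 = 20.292 kPa
FS = 24.377 / 20.292 = 1.201

FS = 1.20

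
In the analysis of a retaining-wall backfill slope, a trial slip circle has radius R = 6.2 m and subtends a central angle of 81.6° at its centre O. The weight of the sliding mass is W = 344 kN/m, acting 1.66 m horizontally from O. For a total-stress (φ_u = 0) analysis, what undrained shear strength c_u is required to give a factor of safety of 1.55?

FS = c_u·L_a·R / (W·d), so c_u = FS·W·d / (L_a·R).
Arc length L_a = R·θ = 6.2·(81.6°·π/180) = 6.2·1.4242 = 8.83 m
c_u = 1.55·344·1.66 / (8.83·6.2) = 885.1 / 54.75 = 16.17 kPa

c_u = 16.2 kPa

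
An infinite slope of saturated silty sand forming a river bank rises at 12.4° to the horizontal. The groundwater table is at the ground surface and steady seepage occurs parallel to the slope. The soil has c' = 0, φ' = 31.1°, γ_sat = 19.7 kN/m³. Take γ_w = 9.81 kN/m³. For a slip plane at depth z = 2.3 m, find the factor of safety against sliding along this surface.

With seepage parallel to the slope and the water table at the surface, the effective normal stress on the slip plane uses the buoyant unit weight γ' = γ_sat − γ_w while the driving shear stress uses γ_sat:
FS = [c' + γ' z cos²β tanφ'] / [γ_sat z sinβ cosβ]
(For c' = 0 this reduces to FS = (γ'/γ_sat)·tanφ'/tanβ.)
γ' = 19.7 − 9.81 = 9.89 kN/m³
Numerator = 0.0 + 9.89·2.3·cos²12.4°·tan31.1° = 0.0 + 9.89·2.3·0.9539·0.6032 = 13.089 kPa
Denominator = 19.7·2.3·sin12.4°·cos12.4° = 19.7·2.3·0.2147·0.9767 = 9.503 kPa
FS = 13.089 / 9.503 = 1.377

FS = 1.38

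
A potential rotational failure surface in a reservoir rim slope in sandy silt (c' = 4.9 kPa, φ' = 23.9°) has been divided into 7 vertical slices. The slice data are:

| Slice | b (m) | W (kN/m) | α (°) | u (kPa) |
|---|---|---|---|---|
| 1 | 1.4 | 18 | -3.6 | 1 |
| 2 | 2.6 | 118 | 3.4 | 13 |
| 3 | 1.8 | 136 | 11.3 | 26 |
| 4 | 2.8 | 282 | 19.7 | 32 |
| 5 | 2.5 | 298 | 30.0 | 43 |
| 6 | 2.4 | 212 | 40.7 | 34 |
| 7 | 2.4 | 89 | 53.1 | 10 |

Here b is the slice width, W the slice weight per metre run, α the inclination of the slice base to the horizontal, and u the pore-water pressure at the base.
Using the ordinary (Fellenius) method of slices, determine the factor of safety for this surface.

Ordinary method of slices: FS = Σ[c'·Δl_i + (W_i cosα_i − u_i·Δl_i)·tanφ'] / Σ W_i sinα_i, with Δl_i = b_i / cosα_i.
Slice 1: Δl = 1.4/cos(-3.6°) = 1.403 m; N'_1 = 18·cos(-3.6°) − 1·1.403 = 16.6; c'Δl = 6.87; W sinα = -1.1
Slice 2: Δl = 2.6/cos3.4° = 2.605 m; N'_2 = 118·cos3.4° − 13·2.605 = 83.9; c'Δl = 12.76; W sinα = 7.0
Slice 3: Δl = 1.8/cos11.3° = 1.836 m; N'_3 = 136·cos11.3° − 26·1.836 = 85.6; c'Δl = 8.99; W sinα = 26.6
Slice 4: Δl = 2.8/cos19.7° = 2.974 m; N'_4 = 282·cos19.7° − 32·2.974 = 170.3; c'Δl = 14.57; W sinα = 95.1
Slice 5: Δl = 2.5/cos30.0° = 2.887 m; N'_5 = 298·cos30.0° − 43·2.887 = 133.9; c'Δl = 14.15; W sinα = 149.0
Slice 6: Δl = 2.4/cos40.7° = 3.166 m; N'_6 = 212·cos40.7° − 34·3.166 = 53.1; c'Δl = 15.51; W sinα = 138.2
Slice 7: Δl = 2.4/cos53.1° = 3.997 m; N'_7 = 89·cos53.1° − 10·3.997 = 13.5; c'Δl = 19.59; W sinα = 71.2
Σc'Δl = 92.4 kN/m; ΣN' = 557.0 kN/m; ΣW sinα = 486.0 kN/m
Resisting = 92.4 + 557.0·tan23.9° = 92.4 + 246.8 = 339.3 kN/m
FS = 339.3 / 486.0 = 0.698

FS = 0.70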